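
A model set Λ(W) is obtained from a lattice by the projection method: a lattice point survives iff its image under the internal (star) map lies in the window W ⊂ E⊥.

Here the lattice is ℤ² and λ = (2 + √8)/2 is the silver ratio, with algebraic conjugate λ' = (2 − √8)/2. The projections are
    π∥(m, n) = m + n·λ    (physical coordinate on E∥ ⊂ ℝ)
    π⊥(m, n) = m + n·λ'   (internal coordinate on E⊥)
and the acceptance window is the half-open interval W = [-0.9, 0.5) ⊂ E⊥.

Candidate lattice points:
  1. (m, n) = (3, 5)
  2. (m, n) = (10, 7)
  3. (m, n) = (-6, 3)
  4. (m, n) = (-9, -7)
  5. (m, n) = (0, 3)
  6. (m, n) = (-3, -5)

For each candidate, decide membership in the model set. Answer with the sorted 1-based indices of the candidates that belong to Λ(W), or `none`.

none

Compute λ' = (2−√8)/2 = -0.414214, so π⊥(m,n) = m -0.414214·n.
[1] lift (3,5): star map gives 0.928932; window check -0.9 ≤ 0.928932 < 0.5 is false → out
[2] lift (10,7): star map gives 7.100505; window check -0.9 ≤ 7.100505 < 0.5 is false → out
[3] lift (-6,3): star map gives -7.242641; window check -0.9 ≤ -7.242641 < 0.5 is false → out
[4] lift (-9,-7): star map gives -6.100505; window check -0.9 ≤ -6.100505 < 0.5 is false → out
[5] lift (0,3): star map gives -1.242641; window check -0.9 ≤ -1.242641 < 0.5 is false → out
[6] lift (-3,-5): star map gives -0.928932; window check -0.9 ≤ -0.928932 < 0.5 is false → out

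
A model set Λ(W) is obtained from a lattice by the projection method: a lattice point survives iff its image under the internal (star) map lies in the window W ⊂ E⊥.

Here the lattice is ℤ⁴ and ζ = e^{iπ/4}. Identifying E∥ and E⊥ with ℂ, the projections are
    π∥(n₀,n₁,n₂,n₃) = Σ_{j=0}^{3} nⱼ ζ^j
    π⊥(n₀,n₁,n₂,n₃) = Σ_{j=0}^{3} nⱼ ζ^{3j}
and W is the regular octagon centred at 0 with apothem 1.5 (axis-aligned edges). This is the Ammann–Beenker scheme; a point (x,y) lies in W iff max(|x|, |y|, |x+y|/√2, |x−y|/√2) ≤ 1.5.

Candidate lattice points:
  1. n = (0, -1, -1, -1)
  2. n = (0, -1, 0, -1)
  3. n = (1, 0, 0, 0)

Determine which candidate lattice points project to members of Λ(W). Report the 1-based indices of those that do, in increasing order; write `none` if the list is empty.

1, 2, 3

π⊥(n) = n₀ + n₁ζ³ + n₂ζ⁶ + n₃ζ⁹ where ζ = e^{iπ/4}.
candidate 1: n = (0, -1, -1, -1) → π⊥ ≈ (+0.000000, -0.414214); max(|x|,|y|,|x±y|/√2) = 0.414214 ≤ 1.5 ⇒ ∈ W
candidate 2: n = (0, -1, 0, -1) → π⊥ ≈ (+0.000000, -1.414214); max(|x|,|y|,|x±y|/√2) = 1.414214 ≤ 1.5 ⇒ ∈ W
candidate 3: n = (1, 0, 0, 0) → π⊥ ≈ (+1.000000, +0.000000); max(|x|,|y|,|x±y|/√2) = 1.000000 ≤ 1.5 ⇒ ∈ W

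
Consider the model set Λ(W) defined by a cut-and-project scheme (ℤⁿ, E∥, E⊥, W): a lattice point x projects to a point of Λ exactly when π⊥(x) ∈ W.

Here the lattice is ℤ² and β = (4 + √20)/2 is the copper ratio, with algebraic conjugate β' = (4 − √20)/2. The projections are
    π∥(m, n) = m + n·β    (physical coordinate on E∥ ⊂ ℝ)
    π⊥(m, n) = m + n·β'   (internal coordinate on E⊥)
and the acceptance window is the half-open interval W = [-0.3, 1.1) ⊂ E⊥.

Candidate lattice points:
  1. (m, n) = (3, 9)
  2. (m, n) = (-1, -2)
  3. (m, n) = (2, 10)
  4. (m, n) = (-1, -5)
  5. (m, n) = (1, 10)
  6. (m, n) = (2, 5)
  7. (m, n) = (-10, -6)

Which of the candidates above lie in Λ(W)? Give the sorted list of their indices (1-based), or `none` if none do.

1, 4, 6

Compute β' = (4−√20)/2 = -0.23607, so π⊥(m,n) = m -0.23607·n.
#1 (3,9): internal coord 3 + (9)·β' = +0.87539; +0.87539 ∈ [-0.3, 1.1) → IN Λ
#2 (-1,-2): internal coord -1 + (-2)·β' = -0.52786; -0.52786 ∉ [-0.3, 1.1) → out
#3 (2,10): internal coord 2 + (10)·β' = -0.36068; -0.36068 ∉ [-0.3, 1.1) → out
#4 (-1,-5): internal coord -1 + (-5)·β' = +0.18034; +0.18034 ∈ [-0.3, 1.1) → IN Λ
#5 (1,10): internal coord 1 + (10)·β' = -1.36068; -1.36068 ∉ [-0.3, 1.1) → out
#6 (2,5): internal coord 2 + (5)·β' = +0.81966; +0.81966 ∈ [-0.3, 1.1) → IN Λ
#7 (-10,-6): internal coord -10 + (-6)·β' = -8.58359; -8.58359 ∉ [-0.3, 1.1) → out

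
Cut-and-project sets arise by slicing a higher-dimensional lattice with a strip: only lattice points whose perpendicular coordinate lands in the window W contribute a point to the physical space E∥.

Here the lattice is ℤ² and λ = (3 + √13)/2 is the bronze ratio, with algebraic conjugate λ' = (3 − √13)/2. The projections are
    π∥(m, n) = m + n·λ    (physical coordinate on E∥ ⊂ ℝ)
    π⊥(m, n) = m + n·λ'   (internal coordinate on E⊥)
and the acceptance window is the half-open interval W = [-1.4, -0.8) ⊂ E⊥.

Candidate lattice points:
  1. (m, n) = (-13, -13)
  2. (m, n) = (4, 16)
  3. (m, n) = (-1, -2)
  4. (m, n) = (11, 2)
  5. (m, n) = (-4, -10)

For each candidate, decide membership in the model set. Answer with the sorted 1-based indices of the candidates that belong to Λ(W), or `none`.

Compute λ' = (3−√13)/2 = -0.3028, so π⊥(m,n) = m -0.3028·n.
candidate 1: (m,n)=(-13,-13) → π∥ = -13-13·λ ≈ -55.9361, π⊥ = -13-13·λ' ≈ -9.0639 ∉ [-1.4, -0.8) ⇒ out
candidate 2: (m,n)=(4,16) → π∥ = 4+16·λ ≈ 56.8444, π⊥ = 4+16·λ' ≈ -0.8444 ∈ [-1.4, -0.8) ⇒ IN Λ
candidate 3: (m,n)=(-1,-2) → π∥ = -1-2·λ ≈ -7.6056, π⊥ = -1-2·λ' ≈ -0.3944 ∉ [-1.4, -0.8) ⇒ out
candidate 4: (m,n)=(11,2) → π∥ = 11+2·λ ≈ 17.6056, π⊥ = 11+2·λ' ≈ 10.3944 ∉ [-1.4, -0.8) ⇒ out
candidate 5: (m,n)=(-4,-10) → π∥ = -4-10·λ ≈ -37.0278, π⊥ = -4-10·λ' ≈ -0.9722 ∈ [-1.4, -0.8) ⇒ IN Λ

2, 5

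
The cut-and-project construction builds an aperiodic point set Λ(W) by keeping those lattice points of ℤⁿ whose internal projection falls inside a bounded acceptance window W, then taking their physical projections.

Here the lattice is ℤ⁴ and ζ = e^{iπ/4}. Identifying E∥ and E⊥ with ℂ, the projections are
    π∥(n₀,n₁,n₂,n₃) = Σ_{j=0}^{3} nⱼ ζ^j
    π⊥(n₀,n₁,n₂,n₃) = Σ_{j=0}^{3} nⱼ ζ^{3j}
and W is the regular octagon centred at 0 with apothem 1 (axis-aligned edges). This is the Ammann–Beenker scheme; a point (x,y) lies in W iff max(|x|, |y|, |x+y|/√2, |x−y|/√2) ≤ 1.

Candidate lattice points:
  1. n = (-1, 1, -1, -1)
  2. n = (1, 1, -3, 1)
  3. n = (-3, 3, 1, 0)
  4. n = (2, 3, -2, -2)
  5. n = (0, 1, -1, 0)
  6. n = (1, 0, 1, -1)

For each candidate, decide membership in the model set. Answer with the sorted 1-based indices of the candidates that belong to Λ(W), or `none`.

none

π⊥(n) = n₀ + n₁ζ³ + n₂ζ⁶ + n₃ζ⁹ where ζ = e^{iπ/4}.
#1 (-1, 1, -1, -1): internal (-2.41421, 1.00000); octagon support 2.41421 vs apothem 1 → ∉ W
#2 (1, 1, -3, 1): internal (1.00000, 4.41421); octagon support 4.41421 vs apothem 1 → ∉ W
#3 (-3, 3, 1, 0): internal (-5.12132, 1.12132); octagon support 5.12132 vs apothem 1 → ∉ W
#4 (2, 3, -2, -2): internal (-1.53553, 2.70711); octagon support 3.00000 vs apothem 1 → ∉ W
#5 (0, 1, -1, 0): internal (-0.70711, 1.70711); octagon support 1.70711 vs apothem 1 → ∉ W
#6 (1, 0, 1, -1): internal (0.29289, -1.70711); octagon support 1.70711 vs apothem 1 → ∉ W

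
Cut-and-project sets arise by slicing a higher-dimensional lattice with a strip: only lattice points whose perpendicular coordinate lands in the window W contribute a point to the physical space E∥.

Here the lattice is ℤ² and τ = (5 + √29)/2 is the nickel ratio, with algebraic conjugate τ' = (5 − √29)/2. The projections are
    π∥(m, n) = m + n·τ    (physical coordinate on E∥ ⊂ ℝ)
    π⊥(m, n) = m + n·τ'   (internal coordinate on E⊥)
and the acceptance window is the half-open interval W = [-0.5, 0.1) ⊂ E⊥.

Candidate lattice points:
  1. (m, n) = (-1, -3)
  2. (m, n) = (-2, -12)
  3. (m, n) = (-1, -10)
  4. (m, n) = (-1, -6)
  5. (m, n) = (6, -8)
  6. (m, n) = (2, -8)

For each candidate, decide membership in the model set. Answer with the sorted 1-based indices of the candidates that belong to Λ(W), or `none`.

1

Compute τ' = (5−√29)/2 = -0.192582, so π⊥(m,n) = m -0.192582·n.
#1 (-1,-3): internal coord -1 + (-3)·τ' = -0.422253; -0.422253 ∈ [-0.5, 0.1) → IN Λ
#2 (-2,-12): internal coord -2 + (-12)·τ' = +0.310989; +0.310989 ∉ [-0.5, 0.1) → out
#3 (-1,-10): internal coord -1 + (-10)·τ' = +0.925824; +0.925824 ∉ [-0.5, 0.1) → out
#4 (-1,-6): internal coord -1 + (-6)·τ' = +0.155494; +0.155494 ∉ [-0.5, 0.1) → out
#5 (6,-8): internal coord 6 + (-8)·τ' = +7.540659; +7.540659 ∉ [-0.5, 0.1) → out
#6 (2,-8): internal coord 2 + (-8)·τ' = +3.540659; +3.540659 ∉ [-0.5, 0.1) → out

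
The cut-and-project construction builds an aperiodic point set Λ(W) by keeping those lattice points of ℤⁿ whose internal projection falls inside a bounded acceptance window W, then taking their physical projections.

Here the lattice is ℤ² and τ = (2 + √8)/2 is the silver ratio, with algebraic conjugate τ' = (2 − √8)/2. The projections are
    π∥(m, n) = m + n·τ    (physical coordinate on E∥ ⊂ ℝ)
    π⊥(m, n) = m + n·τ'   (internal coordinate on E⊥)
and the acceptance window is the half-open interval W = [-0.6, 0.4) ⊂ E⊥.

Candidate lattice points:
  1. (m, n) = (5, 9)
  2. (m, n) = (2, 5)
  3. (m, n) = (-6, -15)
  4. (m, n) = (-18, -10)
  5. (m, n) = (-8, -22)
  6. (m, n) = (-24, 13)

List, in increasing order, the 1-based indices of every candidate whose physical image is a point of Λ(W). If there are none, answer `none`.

2, 3

Compute τ' = (2−√8)/2 = -0.4142, so π⊥(m,n) = m -0.4142·n.
[1] lift (5,9): star map gives 1.2721; window check -0.6 ≤ 1.2721 < 0.4 is false → out
[2] lift (2,5): star map gives -0.0711; window check -0.6 ≤ -0.0711 < 0.4 is true → IN Λ
[3] lift (-6,-15): star map gives 0.2132; window check -0.6 ≤ 0.2132 < 0.4 is true → IN Λ
[4] lift (-18,-10): star map gives -13.8579; window check -0.6 ≤ -13.8579 < 0.4 is false → out
[5] lift (-8,-22): star map gives 1.1127; window check -0.6 ≤ 1.1127 < 0.4 is false → out
[6] lift (-24,13): star map gives -29.3848; window check -0.6 ≤ -29.3848 < 0.4 is false → out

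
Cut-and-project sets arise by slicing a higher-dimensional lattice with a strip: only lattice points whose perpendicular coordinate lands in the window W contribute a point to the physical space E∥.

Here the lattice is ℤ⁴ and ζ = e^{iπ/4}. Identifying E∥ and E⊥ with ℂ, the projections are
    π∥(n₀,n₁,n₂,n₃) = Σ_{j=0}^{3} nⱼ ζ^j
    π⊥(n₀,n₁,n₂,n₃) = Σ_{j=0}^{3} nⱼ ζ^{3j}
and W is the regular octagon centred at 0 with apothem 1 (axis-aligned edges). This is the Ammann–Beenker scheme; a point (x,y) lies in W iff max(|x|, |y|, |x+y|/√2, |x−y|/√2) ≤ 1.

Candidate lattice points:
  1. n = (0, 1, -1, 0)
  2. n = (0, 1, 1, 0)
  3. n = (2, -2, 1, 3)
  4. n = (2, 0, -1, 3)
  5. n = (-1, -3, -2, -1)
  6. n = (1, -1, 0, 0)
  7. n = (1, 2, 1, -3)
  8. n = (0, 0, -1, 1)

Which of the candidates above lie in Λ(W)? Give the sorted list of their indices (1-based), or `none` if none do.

π⊥(n) = n₀ + n₁ζ³ + n₂ζ⁶ + n₃ζ⁹ where ζ = e^{iπ/4}.
candidate 1: n = (0, 1, -1, 0) → π⊥ ≈ (-0.707107, +1.707107); max(|x|,|y|,|x±y|/√2) = 1.707107 > 1 ⇒ ∉ W
candidate 2: n = (0, 1, 1, 0) → π⊥ ≈ (-0.707107, -0.292893); max(|x|,|y|,|x±y|/√2) = 0.707107 ≤ 1 ⇒ ∈ W
candidate 3: n = (2, -2, 1, 3) → π⊥ ≈ (+5.535534, -0.292893); max(|x|,|y|,|x±y|/√2) = 5.535534 > 1 ⇒ ∉ W
candidate 4: n = (2, 0, -1, 3) → π⊥ ≈ (+4.121320, +3.121320); max(|x|,|y|,|x±y|/√2) = 5.121320 > 1 ⇒ ∉ W
candidate 5: n = (-1, -3, -2, -1) → π⊥ ≈ (+0.414214, -0.828427); max(|x|,|y|,|x±y|/√2) = 0.878680 ≤ 1 ⇒ ∈ W
candidate 6: n = (1, -1, 0, 0) → π⊥ ≈ (+1.707107, -0.707107); max(|x|,|y|,|x±y|/√2) = 1.707107 > 1 ⇒ ∉ W
candidate 7: n = (1, 2, 1, -3) → π⊥ ≈ (-2.535534, -1.707107); max(|x|,|y|,|x±y|/√2) = 3.000000 > 1 ⇒ ∉ W
candidate 8: n = (0, 0, -1, 1) → π⊥ ≈ (+0.707107, +1.707107); max(|x|,|y|,|x±y|/√2) = 1.707107 > 1 ⇒ ∉ W

2, 5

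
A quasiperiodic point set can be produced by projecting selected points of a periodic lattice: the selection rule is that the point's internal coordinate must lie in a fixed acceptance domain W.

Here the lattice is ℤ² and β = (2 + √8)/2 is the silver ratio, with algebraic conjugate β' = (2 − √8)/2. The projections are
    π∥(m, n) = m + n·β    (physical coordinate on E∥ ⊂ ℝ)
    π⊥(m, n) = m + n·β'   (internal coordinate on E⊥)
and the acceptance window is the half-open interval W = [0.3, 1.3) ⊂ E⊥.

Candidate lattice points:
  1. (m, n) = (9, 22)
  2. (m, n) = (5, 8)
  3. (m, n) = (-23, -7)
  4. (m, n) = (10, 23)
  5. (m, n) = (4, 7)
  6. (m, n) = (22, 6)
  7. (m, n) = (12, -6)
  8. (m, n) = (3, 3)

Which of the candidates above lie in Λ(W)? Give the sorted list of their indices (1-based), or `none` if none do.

4, 5

Compute β' = (2−√8)/2 = -0.414214, so π⊥(m,n) = m -0.414214·n.
#1 (9,22): internal coord 9 + (22)·β' = -0.112698; -0.112698 ∉ [0.3, 1.3) → out
#2 (5,8): internal coord 5 + (8)·β' = +1.686292; +1.686292 ∉ [0.3, 1.3) → out
#3 (-23,-7): internal coord -23 + (-7)·β' = -20.100505; -20.100505 ∉ [0.3, 1.3) → out
#4 (10,23): internal coord 10 + (23)·β' = +0.473088; +0.473088 ∈ [0.3, 1.3) → IN Λ
#5 (4,7): internal coord 4 + (7)·β' = +1.100505; +1.100505 ∈ [0.3, 1.3) → IN Λ
#6 (22,6): internal coord 22 + (6)·β' = +19.514719; +19.514719 ∉ [0.3, 1.3) → out
#7 (12,-6): internal coord 12 + (-6)·β' = +14.485281; +14.485281 ∉ [0.3, 1.3) → out
#8 (3,3): internal coord 3 + (3)·β' = +1.757359; +1.757359 ∉ [0.3, 1.3) → out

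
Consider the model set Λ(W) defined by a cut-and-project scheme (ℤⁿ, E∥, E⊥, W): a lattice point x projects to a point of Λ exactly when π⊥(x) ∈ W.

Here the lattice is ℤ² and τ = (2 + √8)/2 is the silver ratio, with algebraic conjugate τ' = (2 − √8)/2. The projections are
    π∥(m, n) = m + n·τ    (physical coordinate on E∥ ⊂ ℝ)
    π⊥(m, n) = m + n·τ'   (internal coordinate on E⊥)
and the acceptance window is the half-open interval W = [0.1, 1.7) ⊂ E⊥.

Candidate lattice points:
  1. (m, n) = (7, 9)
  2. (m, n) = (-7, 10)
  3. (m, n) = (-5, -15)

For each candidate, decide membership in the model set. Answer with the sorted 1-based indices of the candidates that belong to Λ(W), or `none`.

Compute τ' = (2−√8)/2 = -0.41421, so π⊥(m,n) = m -0.41421·n.
candidate 1: (m,n)=(7,9) → π∥ = 7+9·τ ≈ 28.72792, π⊥ = 7+9·τ' ≈ 3.27208 ∉ [0.1, 1.7) ⇒ out
candidate 2: (m,n)=(-7,10) → π∥ = -7+10·τ ≈ 17.14214, π⊥ = -7+10·τ' ≈ -11.14214 ∉ [0.1, 1.7) ⇒ out
candidate 3: (m,n)=(-5,-15) → π∥ = -5-15·τ ≈ -41.21320, π⊥ = -5-15·τ' ≈ 1.21320 ∈ [0.1, 1.7) ⇒ IN Λ

3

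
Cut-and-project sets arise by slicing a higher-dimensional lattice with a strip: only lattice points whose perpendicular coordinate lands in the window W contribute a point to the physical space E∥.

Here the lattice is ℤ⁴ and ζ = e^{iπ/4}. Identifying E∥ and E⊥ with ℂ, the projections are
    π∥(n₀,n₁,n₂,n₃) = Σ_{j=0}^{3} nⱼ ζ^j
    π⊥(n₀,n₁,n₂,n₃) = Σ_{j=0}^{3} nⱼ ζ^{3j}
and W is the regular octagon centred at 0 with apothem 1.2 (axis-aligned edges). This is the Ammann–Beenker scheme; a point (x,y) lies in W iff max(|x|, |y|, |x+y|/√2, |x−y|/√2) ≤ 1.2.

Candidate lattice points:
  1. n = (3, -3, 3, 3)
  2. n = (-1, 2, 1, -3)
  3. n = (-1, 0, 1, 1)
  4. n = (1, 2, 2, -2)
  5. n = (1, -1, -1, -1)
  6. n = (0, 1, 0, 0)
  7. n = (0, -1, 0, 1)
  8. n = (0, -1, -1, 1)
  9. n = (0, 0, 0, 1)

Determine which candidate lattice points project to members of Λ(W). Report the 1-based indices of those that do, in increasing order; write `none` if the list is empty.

With ζ = e^{iπ/4} the internal vectors are ζ^0,ζ^3,ζ^6,ζ^9.
candidate 1: n = (3, -3, 3, 3) → π⊥ ≈ (+7.24264, -3.00000); max(|x|,|y|,|x±y|/√2) = 7.24264 > 1.2 ⇒ ∉ W
candidate 2: n = (-1, 2, 1, -3) → π⊥ ≈ (-4.53553, -1.70711); max(|x|,|y|,|x±y|/√2) = 4.53553 > 1.2 ⇒ ∉ W
candidate 3: n = (-1, 0, 1, 1) → π⊥ ≈ (-0.29289, -0.29289); max(|x|,|y|,|x±y|/√2) = 0.41421 ≤ 1.2 ⇒ ∈ W
candidate 4: n = (1, 2, 2, -2) → π⊥ ≈ (-1.82843, -2.00000); max(|x|,|y|,|x±y|/√2) = 2.70711 > 1.2 ⇒ ∉ W
candidate 5: n = (1, -1, -1, -1) → π⊥ ≈ (+1.00000, -0.41421); max(|x|,|y|,|x±y|/√2) = 1.00000 ≤ 1.2 ⇒ ∈ W
candidate 6: n = (0, 1, 0, 0) → π⊥ ≈ (-0.70711, +0.70711); max(|x|,|y|,|x±y|/√2) = 1.00000 ≤ 1.2 ⇒ ∈ W
candidate 7: n = (0, -1, 0, 1) → π⊥ ≈ (+1.41421, +0.00000); max(|x|,|y|,|x±y|/√2) = 1.41421 > 1.2 ⇒ ∉ W
candidate 8: n = (0, -1, -1, 1) → π⊥ ≈ (+1.41421, +1.00000); max(|x|,|y|,|x±y|/√2) = 1.70711 > 1.2 ⇒ ∉ W
candidate 9: n = (0, 0, 0, 1) → π⊥ ≈ (+0.70711, +0.70711); max(|x|,|y|,|x±y|/√2) = 1.00000 ≤ 1.2 ⇒ ∈ W

3, 5, 6, 9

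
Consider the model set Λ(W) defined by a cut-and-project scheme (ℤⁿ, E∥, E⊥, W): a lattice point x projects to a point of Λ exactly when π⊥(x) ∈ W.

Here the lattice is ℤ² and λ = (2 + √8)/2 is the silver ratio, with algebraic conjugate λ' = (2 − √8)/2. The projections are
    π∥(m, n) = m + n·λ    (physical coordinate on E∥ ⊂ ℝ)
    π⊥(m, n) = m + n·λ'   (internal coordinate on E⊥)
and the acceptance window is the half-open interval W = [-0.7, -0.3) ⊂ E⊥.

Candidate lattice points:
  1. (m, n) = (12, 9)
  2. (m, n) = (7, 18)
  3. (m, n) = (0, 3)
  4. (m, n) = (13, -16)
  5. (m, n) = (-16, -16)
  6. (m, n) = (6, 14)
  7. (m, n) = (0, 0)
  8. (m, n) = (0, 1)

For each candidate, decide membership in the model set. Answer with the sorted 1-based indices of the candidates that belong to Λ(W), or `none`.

Numerically λ ≈ 2.4142 and λ' = −1/λ ≈ -0.4142.
[1] lift (12,9): star map gives 8.2721; window check -0.7 ≤ 8.2721 < -0.3 is false → out
[2] lift (7,18): star map gives -0.4558; window check -0.7 ≤ -0.4558 < -0.3 is true → IN Λ
[3] lift (0,3): star map gives -1.2426; window check -0.7 ≤ -1.2426 < -0.3 is false → out
[4] lift (13,-16): star map gives 19.6274; window check -0.7 ≤ 19.6274 < -0.3 is false → out
[5] lift (-16,-16): star map gives -9.3726; window check -0.7 ≤ -9.3726 < -0.3 is false → out
[6] lift (6,14): star map gives 0.2010; window check -0.7 ≤ 0.2010 < -0.3 is false → out
[7] lift (0,0): star map gives 0.0000; window check -0.7 ≤ 0.0000 < -0.3 is false → out
[8] lift (0,1): star map gives -0.4142; window check -0.7 ≤ -0.4142 < -0.3 is true → IN Λ

2, 8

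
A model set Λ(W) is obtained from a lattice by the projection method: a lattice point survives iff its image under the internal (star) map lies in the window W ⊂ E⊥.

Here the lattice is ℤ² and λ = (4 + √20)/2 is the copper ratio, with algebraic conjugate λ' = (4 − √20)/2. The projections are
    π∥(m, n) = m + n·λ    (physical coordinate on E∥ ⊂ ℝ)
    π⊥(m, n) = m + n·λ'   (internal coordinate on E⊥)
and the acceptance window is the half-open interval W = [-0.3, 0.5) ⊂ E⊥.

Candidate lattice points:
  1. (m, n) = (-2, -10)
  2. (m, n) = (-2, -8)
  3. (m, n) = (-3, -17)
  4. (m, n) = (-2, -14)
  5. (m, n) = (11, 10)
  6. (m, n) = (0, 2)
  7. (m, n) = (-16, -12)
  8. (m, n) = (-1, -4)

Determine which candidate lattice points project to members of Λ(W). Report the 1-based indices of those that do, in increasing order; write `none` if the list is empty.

Compute λ' = (4−√20)/2 = -0.2361, so π⊥(m,n) = m -0.2361·n.
[1] lift (-2,-10): star map gives 0.3607; window check -0.3 ≤ 0.3607 < 0.5 is true → IN Λ
[2] lift (-2,-8): star map gives -0.1115; window check -0.3 ≤ -0.1115 < 0.5 is true → IN Λ
[3] lift (-3,-17): star map gives 1.0132; window check -0.3 ≤ 1.0132 < 0.5 is false → out
[4] lift (-2,-14): star map gives 1.3050; window check -0.3 ≤ 1.3050 < 0.5 is false → out
[5] lift (11,10): star map gives 8.6393; window check -0.3 ≤ 8.6393 < 0.5 is false → out
[6] lift (0,2): star map gives -0.4721; window check -0.3 ≤ -0.4721 < 0.5 is false → out
[7] lift (-16,-12): star map gives -13.1672; window check -0.3 ≤ -13.1672 < 0.5 is false → out
[8] lift (-1,-4): star map gives -0.0557; window check -0.3 ≤ -0.0557 < 0.5 is true → IN Λ

1, 2, 8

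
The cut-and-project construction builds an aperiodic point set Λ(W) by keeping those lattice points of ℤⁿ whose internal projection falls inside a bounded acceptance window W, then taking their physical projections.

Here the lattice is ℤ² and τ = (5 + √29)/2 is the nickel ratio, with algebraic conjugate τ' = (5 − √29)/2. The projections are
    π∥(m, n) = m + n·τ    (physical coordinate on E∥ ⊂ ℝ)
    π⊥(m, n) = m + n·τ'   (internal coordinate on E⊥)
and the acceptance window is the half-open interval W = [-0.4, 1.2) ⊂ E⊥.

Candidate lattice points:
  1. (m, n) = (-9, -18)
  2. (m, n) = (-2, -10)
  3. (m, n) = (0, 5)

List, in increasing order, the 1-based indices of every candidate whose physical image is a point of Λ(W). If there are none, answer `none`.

Numerically τ ≈ 5.192582 and τ' = −1/τ ≈ -0.192582.
#1 (-9,-18): internal coord -9 + (-18)·τ' = -5.533517; -5.533517 ∉ [-0.4, 1.2) → out
#2 (-2,-10): internal coord -2 + (-10)·τ' = -0.074176; -0.074176 ∈ [-0.4, 1.2) → IN Λ
#3 (0,5): internal coord 0 + (5)·τ' = -0.962912; -0.962912 ∉ [-0.4, 1.2) → out

2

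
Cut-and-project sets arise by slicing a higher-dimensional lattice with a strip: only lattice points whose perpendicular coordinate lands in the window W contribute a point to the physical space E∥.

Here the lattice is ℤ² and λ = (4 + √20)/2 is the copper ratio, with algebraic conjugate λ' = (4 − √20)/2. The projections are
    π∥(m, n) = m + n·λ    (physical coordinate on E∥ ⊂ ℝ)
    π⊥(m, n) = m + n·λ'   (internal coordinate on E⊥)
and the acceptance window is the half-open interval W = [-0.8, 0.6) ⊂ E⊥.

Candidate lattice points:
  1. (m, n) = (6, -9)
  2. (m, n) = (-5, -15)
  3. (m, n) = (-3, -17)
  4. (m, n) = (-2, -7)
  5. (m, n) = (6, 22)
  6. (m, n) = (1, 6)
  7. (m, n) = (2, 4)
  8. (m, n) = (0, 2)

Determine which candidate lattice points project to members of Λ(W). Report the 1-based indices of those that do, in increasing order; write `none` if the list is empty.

4, 6, 8

λ' = (4−√20)/2 ≈ -0.2361.
[1] lift (6,-9): star map gives 8.1246; window check -0.8 ≤ 8.1246 < 0.6 is false → out
[2] lift (-5,-15): star map gives -1.4590; window check -0.8 ≤ -1.4590 < 0.6 is false → out
[3] lift (-3,-17): star map gives 1.0132; window check -0.8 ≤ 1.0132 < 0.6 is false → out
[4] lift (-2,-7): star map gives -0.3475; window check -0.8 ≤ -0.3475 < 0.6 is true → IN Λ
[5] lift (6,22): star map gives 0.8065; window check -0.8 ≤ 0.8065 < 0.6 is false → out
[6] lift (1,6): star map gives -0.4164; window check -0.8 ≤ -0.4164 < 0.6 is true → IN Λ
[7] lift (2,4): star map gives 1.0557; window check -0.8 ≤ 1.0557 < 0.6 is false → out
[8] lift (0,2): star map gives -0.4721; window check -0.8 ≤ -0.4721 < 0.6 is true → IN Λ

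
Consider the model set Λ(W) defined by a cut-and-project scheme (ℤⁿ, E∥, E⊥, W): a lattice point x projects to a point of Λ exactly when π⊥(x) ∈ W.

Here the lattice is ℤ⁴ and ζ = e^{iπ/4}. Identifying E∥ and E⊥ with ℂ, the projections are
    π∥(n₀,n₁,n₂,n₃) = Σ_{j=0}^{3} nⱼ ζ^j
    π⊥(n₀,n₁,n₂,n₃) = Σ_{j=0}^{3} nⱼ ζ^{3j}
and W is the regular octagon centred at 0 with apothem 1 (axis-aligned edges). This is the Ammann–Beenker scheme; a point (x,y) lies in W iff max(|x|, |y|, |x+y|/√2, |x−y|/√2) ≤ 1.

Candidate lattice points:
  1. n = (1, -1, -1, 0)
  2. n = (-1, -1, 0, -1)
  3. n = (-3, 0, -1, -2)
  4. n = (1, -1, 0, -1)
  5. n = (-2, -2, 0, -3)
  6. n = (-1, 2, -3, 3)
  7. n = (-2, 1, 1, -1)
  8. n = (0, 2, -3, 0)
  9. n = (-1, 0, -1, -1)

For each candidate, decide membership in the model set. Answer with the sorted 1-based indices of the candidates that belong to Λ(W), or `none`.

π⊥(n) = n₀ + n₁ζ³ + n₂ζ⁶ + n₃ζ⁹ where ζ = e^{iπ/4}.
#1 (1, -1, -1, 0): internal (1.7071, 0.2929); octagon support 1.7071 vs apothem 1 → ∉ W
#2 (-1, -1, 0, -1): internal (-1.0000, -1.4142); octagon support 1.7071 vs apothem 1 → ∉ W
#3 (-3, 0, -1, -2): internal (-4.4142, -0.4142); octagon support 4.4142 vs apothem 1 → ∉ W
#4 (1, -1, 0, -1): internal (1.0000, -1.4142); octagon support 1.7071 vs apothem 1 → ∉ W
#5 (-2, -2, 0, -3): internal (-2.7071, -3.5355); octagon support 4.4142 vs apothem 1 → ∉ W
#6 (-1, 2, -3, 3): internal (-0.2929, 6.5355); octagon support 6.5355 vs apothem 1 → ∉ W
#7 (-2, 1, 1, -1): internal (-3.4142, -1.0000); octagon support 3.4142 vs apothem 1 → ∉ W
#8 (0, 2, -3, 0): internal (-1.4142, 4.4142); octagon support 4.4142 vs apothem 1 → ∉ W
#9 (-1, 0, -1, -1): internal (-1.7071, 0.2929); octagon support 1.7071 vs apothem 1 → ∉ W

none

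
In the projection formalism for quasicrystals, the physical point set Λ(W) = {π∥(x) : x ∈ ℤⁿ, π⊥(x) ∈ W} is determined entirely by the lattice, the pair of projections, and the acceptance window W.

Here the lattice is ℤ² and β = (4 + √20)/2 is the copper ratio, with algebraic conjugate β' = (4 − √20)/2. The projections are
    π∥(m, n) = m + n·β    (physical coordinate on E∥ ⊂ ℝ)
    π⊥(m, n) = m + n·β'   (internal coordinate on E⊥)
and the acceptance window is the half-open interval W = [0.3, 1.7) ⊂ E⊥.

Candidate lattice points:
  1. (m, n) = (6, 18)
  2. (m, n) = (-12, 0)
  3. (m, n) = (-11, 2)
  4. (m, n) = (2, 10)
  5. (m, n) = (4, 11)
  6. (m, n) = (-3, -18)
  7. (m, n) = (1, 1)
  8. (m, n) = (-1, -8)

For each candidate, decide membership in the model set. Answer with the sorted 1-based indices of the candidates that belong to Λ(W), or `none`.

5, 6, 7, 8

Compute β' = (4−√20)/2 = -0.2361, so π⊥(m,n) = m -0.2361·n.
[1] lift (6,18): star map gives 1.7508; window check 0.3 ≤ 1.7508 < 1.7 is false → out
[2] lift (-12,0): star map gives -12.0000; window check 0.3 ≤ -12.0000 < 1.7 is false → out
[3] lift (-11,2): star map gives -11.4721; window check 0.3 ≤ -11.4721 < 1.7 is false → out
[4] lift (2,10): star map gives -0.3607; window check 0.3 ≤ -0.3607 < 1.7 is false → out
[5] lift (4,11): star map gives 1.4033; window check 0.3 ≤ 1.4033 < 1.7 is true → IN Λ
[6] lift (-3,-18): star map gives 1.2492; window check 0.3 ≤ 1.2492 < 1.7 is true → IN Λ
[7] lift (1,1): star map gives 0.7639; window check 0.3 ≤ 0.7639 < 1.7 is true → IN Λ
[8] lift (-1,-8): star map gives 0.8885; window check 0.3 ≤ 0.8885 < 1.7 is true → IN Λ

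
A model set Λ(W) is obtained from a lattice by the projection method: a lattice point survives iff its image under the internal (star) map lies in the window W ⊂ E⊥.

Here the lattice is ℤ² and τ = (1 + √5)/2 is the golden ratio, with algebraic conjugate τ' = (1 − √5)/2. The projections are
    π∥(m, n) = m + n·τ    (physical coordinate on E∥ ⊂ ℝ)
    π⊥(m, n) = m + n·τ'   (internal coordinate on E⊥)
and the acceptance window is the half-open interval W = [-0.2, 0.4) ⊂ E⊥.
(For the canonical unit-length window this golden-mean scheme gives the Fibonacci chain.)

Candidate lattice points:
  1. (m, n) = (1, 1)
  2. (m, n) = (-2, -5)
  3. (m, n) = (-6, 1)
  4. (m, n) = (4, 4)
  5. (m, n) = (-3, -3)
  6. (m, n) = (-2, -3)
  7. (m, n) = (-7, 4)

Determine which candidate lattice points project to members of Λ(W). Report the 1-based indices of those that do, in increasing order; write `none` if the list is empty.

τ' = (1−√5)/2 ≈ -0.61803.
[1] lift (1,1): star map gives 0.38197; window check -0.2 ≤ 0.38197 < 0.4 is true → IN Λ
[2] lift (-2,-5): star map gives 1.09017; window check -0.2 ≤ 1.09017 < 0.4 is false → out
[3] lift (-6,1): star map gives -6.61803; window check -0.2 ≤ -6.61803 < 0.4 is false → out
[4] lift (4,4): star map gives 1.52786; window check -0.2 ≤ 1.52786 < 0.4 is false → out
[5] lift (-3,-3): star map gives -1.14590; window check -0.2 ≤ -1.14590 < 0.4 is false → out
[6] lift (-2,-3): star map gives -0.14590; window check -0.2 ≤ -0.14590 < 0.4 is true → IN Λ
[7] lift (-7,4): star map gives -9.47214; window check -0.2 ≤ -9.47214 < 0.4 is false → out

1, 6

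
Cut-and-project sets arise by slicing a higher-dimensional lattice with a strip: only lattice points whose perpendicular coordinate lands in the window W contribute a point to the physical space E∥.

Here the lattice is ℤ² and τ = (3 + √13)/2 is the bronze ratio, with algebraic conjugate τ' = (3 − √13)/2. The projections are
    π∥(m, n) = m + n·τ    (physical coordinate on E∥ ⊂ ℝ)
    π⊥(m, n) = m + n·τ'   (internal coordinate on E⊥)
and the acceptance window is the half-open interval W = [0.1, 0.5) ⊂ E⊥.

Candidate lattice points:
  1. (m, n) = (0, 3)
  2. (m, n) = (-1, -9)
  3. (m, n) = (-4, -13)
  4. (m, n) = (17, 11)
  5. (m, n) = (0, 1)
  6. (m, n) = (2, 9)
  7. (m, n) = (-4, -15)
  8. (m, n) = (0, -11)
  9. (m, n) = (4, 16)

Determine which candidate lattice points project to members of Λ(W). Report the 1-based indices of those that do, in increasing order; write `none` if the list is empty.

none

Numerically τ ≈ 3.30278 and τ' = −1/τ ≈ -0.30278.
candidate 1: (m,n)=(0,3) → π∥ = 0+3·τ ≈ 9.90833, π⊥ = 0+3·τ' ≈ -0.90833 ∉ [0.1, 0.5) ⇒ out
candidate 2: (m,n)=(-1,-9) → π∥ = -1-9·τ ≈ -30.72498, π⊥ = -1-9·τ' ≈ 1.72498 ∉ [0.1, 0.5) ⇒ out
candidate 3: (m,n)=(-4,-13) → π∥ = -4-13·τ ≈ -46.93608, π⊥ = -4-13·τ' ≈ -0.06392 ∉ [0.1, 0.5) ⇒ out
candidate 4: (m,n)=(17,11) → π∥ = 17+11·τ ≈ 53.33053, π⊥ = 17+11·τ' ≈ 13.66947 ∉ [0.1, 0.5) ⇒ out
candidate 5: (m,n)=(0,1) → π∥ = 0+1·τ ≈ 3.30278, π⊥ = 0+1·τ' ≈ -0.30278 ∉ [0.1, 0.5) ⇒ out
candidate 6: (m,n)=(2,9) → π∥ = 2+9·τ ≈ 31.72498, π⊥ = 2+9·τ' ≈ -0.72498 ∉ [0.1, 0.5) ⇒ out
candidate 7: (m,n)=(-4,-15) → π∥ = -4-15·τ ≈ -53.54163, π⊥ = -4-15·τ' ≈ 0.54163 ∉ [0.1, 0.5) ⇒ out
candidate 8: (m,n)=(0,-11) → π∥ = 0-11·τ ≈ -36.33053, π⊥ = 0-11·τ' ≈ 3.33053 ∉ [0.1, 0.5) ⇒ out
candidate 9: (m,n)=(4,16) → π∥ = 4+16·τ ≈ 56.84441, π⊥ = 4+16·τ' ≈ -0.84441 ∉ [0.1, 0.5) ⇒ out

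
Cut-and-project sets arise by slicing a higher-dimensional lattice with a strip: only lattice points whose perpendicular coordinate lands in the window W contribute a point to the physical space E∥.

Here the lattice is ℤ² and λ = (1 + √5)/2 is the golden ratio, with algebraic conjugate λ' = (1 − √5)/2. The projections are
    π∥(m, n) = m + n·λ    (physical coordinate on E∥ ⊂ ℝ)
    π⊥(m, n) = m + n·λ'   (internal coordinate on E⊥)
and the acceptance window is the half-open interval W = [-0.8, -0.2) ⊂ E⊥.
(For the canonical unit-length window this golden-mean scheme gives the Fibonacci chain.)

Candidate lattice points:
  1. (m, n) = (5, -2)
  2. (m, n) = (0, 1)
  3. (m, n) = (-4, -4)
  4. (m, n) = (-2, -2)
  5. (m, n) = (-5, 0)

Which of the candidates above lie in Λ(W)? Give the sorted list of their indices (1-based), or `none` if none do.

Compute λ' = (1−√5)/2 = -0.61803, so π⊥(m,n) = m -0.61803·n.
[1] lift (5,-2): star map gives 6.23607; window check -0.8 ≤ 6.23607 < -0.2 is false → out
[2] lift (0,1): star map gives -0.61803; window check -0.8 ≤ -0.61803 < -0.2 is true → IN Λ
[3] lift (-4,-4): star map gives -1.52786; window check -0.8 ≤ -1.52786 < -0.2 is false → out
[4] lift (-2,-2): star map gives -0.76393; window check -0.8 ≤ -0.76393 < -0.2 is true → IN Λ
[5] lift (-5,0): star map gives -5.00000; window check -0.8 ≤ -5.00000 < -0.2 is false → out

2, 4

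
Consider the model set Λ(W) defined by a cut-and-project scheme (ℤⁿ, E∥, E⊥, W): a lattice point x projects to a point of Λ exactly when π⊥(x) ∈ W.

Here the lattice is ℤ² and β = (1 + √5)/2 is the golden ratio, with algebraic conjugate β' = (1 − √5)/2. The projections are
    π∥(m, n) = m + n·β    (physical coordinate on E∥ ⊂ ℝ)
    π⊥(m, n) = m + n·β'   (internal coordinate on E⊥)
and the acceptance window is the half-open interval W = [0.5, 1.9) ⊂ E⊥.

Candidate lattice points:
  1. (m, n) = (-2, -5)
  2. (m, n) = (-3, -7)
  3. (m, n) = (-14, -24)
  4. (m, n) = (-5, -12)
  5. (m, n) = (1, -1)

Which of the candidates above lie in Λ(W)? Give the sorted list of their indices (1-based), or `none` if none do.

1, 2, 3, 5

Numerically β ≈ 1.61803 and β' = −1/β ≈ -0.61803.
[1] lift (-2,-5): star map gives 1.09017; window check 0.5 ≤ 1.09017 < 1.9 is true → IN Λ
[2] lift (-3,-7): star map gives 1.32624; window check 0.5 ≤ 1.32624 < 1.9 is true → IN Λ
[3] lift (-14,-24): star map gives 0.83282; window check 0.5 ≤ 0.83282 < 1.9 is true → IN Λ
[4] lift (-5,-12): star map gives 2.41641; window check 0.5 ≤ 2.41641 < 1.9 is false → out
[5] lift (1,-1): star map gives 1.61803; window check 0.5 ≤ 1.61803 < 1.9 is true → IN Λ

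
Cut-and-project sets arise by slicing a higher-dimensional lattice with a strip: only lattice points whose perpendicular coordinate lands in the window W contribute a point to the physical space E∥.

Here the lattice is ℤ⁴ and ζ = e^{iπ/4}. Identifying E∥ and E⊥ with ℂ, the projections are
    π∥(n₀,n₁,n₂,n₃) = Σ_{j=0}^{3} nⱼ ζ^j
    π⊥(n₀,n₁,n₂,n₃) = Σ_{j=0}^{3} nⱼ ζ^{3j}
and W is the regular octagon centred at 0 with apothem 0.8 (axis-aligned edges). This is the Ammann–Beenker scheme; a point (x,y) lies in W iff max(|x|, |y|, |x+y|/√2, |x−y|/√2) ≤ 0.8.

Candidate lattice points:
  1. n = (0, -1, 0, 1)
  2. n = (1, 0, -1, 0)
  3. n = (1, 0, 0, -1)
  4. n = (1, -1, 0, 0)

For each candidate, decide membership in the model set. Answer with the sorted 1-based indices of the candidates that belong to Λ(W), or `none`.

Internal map: ζ^{3j} for j=0..3 gives (1,0), (−√2/2,√2/2), (0,−1), (√2/2,√2/2).
candidate 1: n = (0, -1, 0, 1) → π⊥ ≈ (+1.4142, +0.0000); max(|x|,|y|,|x±y|/√2) = 1.4142 > 0.8 ⇒ ∉ W
candidate 2: n = (1, 0, -1, 0) → π⊥ ≈ (+1.0000, +1.0000); max(|x|,|y|,|x±y|/√2) = 1.4142 > 0.8 ⇒ ∉ W
candidate 3: n = (1, 0, 0, -1) → π⊥ ≈ (+0.2929, -0.7071); max(|x|,|y|,|x±y|/√2) = 0.7071 ≤ 0.8 ⇒ ∈ W
candidate 4: n = (1, -1, 0, 0) → π⊥ ≈ (+1.7071, -0.7071); max(|x|,|y|,|x±y|/√2) = 1.7071 > 0.8 ⇒ ∉ W

3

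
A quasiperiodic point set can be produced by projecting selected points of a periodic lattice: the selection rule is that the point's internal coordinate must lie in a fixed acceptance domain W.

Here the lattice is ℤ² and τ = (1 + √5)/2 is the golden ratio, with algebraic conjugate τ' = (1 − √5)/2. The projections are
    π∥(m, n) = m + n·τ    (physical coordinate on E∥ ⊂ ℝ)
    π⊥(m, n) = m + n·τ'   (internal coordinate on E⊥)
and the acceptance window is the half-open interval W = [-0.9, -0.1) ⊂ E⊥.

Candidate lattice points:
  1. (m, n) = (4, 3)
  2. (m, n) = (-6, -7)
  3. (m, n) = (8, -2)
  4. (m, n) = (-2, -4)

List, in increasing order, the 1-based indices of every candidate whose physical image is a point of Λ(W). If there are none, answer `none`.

none

Compute τ' = (1−√5)/2 = -0.618034, so π⊥(m,n) = m -0.618034·n.
#1 (4,3): internal coord 4 + (3)·τ' = +2.145898; +2.145898 ∉ [-0.9, -0.1) → out
#2 (-6,-7): internal coord -6 + (-7)·τ' = -1.673762; -1.673762 ∉ [-0.9, -0.1) → out
#3 (8,-2): internal coord 8 + (-2)·τ' = +9.236068; +9.236068 ∉ [-0.9, -0.1) → out
#4 (-2,-4): internal coord -2 + (-4)·τ' = +0.472136; +0.472136 ∉ [-0.9, -0.1) → out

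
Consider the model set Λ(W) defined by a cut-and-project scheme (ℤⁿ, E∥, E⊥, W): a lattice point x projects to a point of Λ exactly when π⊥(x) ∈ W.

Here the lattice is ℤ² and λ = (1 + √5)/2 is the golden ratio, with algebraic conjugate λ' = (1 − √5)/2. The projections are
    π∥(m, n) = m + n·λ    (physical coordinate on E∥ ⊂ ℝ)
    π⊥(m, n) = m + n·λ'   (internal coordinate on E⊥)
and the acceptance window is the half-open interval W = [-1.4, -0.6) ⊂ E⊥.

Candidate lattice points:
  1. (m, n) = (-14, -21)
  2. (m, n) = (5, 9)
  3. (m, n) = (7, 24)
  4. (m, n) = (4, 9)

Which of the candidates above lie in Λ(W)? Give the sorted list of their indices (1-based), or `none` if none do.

λ' = (1−√5)/2 ≈ -0.61803.
candidate 1: (m,n)=(-14,-21) → π∥ = -14-21·λ ≈ -47.97871, π⊥ = -14-21·λ' ≈ -1.02129 ∈ [-1.4, -0.6) ⇒ IN Λ
candidate 2: (m,n)=(5,9) → π∥ = 5+9·λ ≈ 19.56231, π⊥ = 5+9·λ' ≈ -0.56231 ∉ [-1.4, -0.6) ⇒ out
candidate 3: (m,n)=(7,24) → π∥ = 7+24·λ ≈ 45.83282, π⊥ = 7+24·λ' ≈ -7.83282 ∉ [-1.4, -0.6) ⇒ out
candidate 4: (m,n)=(4,9) → π∥ = 4+9·λ ≈ 18.56231, π⊥ = 4+9·λ' ≈ -1.56231 ∉ [-1.4, -0.6) ⇒ out

1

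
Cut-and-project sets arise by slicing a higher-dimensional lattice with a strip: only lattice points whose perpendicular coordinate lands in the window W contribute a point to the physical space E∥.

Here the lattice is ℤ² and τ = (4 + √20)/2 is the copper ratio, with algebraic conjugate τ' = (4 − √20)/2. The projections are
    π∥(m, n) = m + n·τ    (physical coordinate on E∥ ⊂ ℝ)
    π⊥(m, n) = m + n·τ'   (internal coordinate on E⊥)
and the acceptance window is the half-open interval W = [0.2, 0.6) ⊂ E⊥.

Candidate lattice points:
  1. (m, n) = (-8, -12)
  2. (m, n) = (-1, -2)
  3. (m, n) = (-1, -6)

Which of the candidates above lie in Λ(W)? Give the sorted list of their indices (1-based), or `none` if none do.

τ' = (4−√20)/2 ≈ -0.2361.
candidate 1: (m,n)=(-8,-12) → π∥ = -8-12·τ ≈ -58.8328, π⊥ = -8-12·τ' ≈ -5.1672 ∉ [0.2, 0.6) ⇒ out
candidate 2: (m,n)=(-1,-2) → π∥ = -1-2·τ ≈ -9.4721, π⊥ = -1-2·τ' ≈ -0.5279 ∉ [0.2, 0.6) ⇒ out
candidate 3: (m,n)=(-1,-6) → π∥ = -1-6·τ ≈ -26.4164, π⊥ = -1-6·τ' ≈ 0.4164 ∈ [0.2, 0.6) ⇒ IN Λ

3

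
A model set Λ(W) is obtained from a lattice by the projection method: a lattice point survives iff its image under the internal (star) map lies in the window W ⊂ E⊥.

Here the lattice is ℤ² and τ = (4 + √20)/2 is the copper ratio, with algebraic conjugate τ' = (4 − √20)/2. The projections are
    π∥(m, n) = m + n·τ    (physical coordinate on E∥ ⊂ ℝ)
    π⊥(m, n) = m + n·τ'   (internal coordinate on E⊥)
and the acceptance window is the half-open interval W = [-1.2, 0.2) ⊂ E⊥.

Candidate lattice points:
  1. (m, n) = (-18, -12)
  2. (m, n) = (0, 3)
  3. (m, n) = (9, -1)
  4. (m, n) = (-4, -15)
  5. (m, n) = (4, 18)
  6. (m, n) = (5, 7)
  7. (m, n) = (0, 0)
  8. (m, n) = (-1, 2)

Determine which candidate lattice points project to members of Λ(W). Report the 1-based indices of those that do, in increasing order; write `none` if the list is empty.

Numerically τ ≈ 4.2361 and τ' = −1/τ ≈ -0.2361.
candidate 1: (m,n)=(-18,-12) → π∥ = -18-12·τ ≈ -68.8328, π⊥ = -18-12·τ' ≈ -15.1672 ∉ [-1.2, 0.2) ⇒ out
candidate 2: (m,n)=(0,3) → π∥ = 0+3·τ ≈ 12.7082, π⊥ = 0+3·τ' ≈ -0.7082 ∈ [-1.2, 0.2) ⇒ IN Λ
candidate 3: (m,n)=(9,-1) → π∥ = 9-1·τ ≈ 4.7639, π⊥ = 9-1·τ' ≈ 9.2361 ∉ [-1.2, 0.2) ⇒ out
candidate 4: (m,n)=(-4,-15) → π∥ = -4-15·τ ≈ -67.5410, π⊥ = -4-15·τ' ≈ -0.4590 ∈ [-1.2, 0.2) ⇒ IN Λ
candidate 5: (m,n)=(4,18) → π∥ = 4+18·τ ≈ 80.2492, π⊥ = 4+18·τ' ≈ -0.2492 ∈ [-1.2, 0.2) ⇒ IN Λ
candidate 6: (m,n)=(5,7) → π∥ = 5+7·τ ≈ 34.6525, π⊥ = 5+7·τ' ≈ 3.3475 ∉ [-1.2, 0.2) ⇒ out
candidate 7: (m,n)=(0,0) → π∥ = 0+0·τ ≈ 0.0000, π⊥ = 0+0·τ' ≈ 0.0000 ∈ [-1.2, 0.2) ⇒ IN Λ
candidate 8: (m,n)=(-1,2) → π∥ = -1+2·τ ≈ 7.4721, π⊥ = -1+2·τ' ≈ -1.4721 ∉ [-1.2, 0.2) ⇒ out

2, 4, 5, 7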